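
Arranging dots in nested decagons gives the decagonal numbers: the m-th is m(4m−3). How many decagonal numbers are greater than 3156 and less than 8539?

The n-th decagonal number is n(4n−3).
Smallest index with value > 3156: n = 29 (giving 3277).
Largest index with value < 8539: n = 46 (giving 8326).
Indices 29 through 46: 18 terms.

18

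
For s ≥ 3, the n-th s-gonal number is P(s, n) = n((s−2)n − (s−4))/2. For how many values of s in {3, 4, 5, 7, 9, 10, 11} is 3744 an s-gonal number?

s = 3: P(3, 86) = 3741 and P(3, 87) = 3828; 3744 is not s-gonal.
s = 4: P(4, 61) = 3721 and P(4, 62) = 3844; 3744 is not s-gonal.
s = 5: P(5, 50) = 3725 and P(5, 51) = 3876; 3744 is not s-gonal.
s = 7: P(7, 39) = 3744. ✓
s = 9: P(9, 33) = 3729 and P(9, 34) = 3961; 3744 is not s-gonal.
s = 10: P(10, 30) = 3510 and P(10, 31) = 3751; 3744 is not s-gonal.
s = 11: P(11, 29) = 3683 and P(11, 30) = 3945; 3744 is not s-gonal.
Hits: s ∈ {7} → 1.

1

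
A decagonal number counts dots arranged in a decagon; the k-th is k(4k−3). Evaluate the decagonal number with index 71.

The 71st decagonal number is n(4n−3) with n = 71.
71·(4·71 − 3) = 71·281 = 19951.

19951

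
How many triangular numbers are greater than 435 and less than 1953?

32

The n-th triangular number is n(n+1)/2.
Smallest index with value > 435: n = 30 (giving 465).
Largest index with value < 1953: n = 61 (giving 1891).
Indices 30 through 61: 32 terms.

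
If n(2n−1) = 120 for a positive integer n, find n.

Set n(2n−1) = 120, giving 2n² − n − 120 = 0.
The discriminant is 1 + 8·120 = 961, and √961 = 31.
So n = (1 + 31) / 4 = 32/4 = 8.

8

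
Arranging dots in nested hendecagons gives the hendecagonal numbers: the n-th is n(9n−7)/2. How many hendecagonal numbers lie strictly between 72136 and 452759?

The n-th hendecagonal number is n(9n−7)/2.
Smallest index with value > 72136: n = 128 (giving 73280).
Largest index with value < 452759: n = 317 (giving 451091).
Indices 128 through 317: 190 terms.

190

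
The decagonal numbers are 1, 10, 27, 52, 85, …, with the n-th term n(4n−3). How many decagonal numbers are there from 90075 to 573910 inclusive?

229

The n-th decagonal number is n(4n−3).
Smallest index with value ≥ 90075: n = 151 (giving 90751).
Largest index with value ≤ 573910: n = 379 (giving 573427).
Indices 151 through 379: 229 terms.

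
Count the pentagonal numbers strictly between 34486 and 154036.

169

The n-th pentagonal number is n(3n−1)/2.
Smallest index with value > 34486: n = 152 (giving 34580).
Largest index with value < 154036: n = 320 (giving 153440).
Indices 152 through 320: 169 terms.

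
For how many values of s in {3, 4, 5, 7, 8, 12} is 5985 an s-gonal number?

2

s = 3: P(3, 108) = 5886 and P(3, 109) = 5995; 5985 is not s-gonal.
s = 4: P(4, 77) = 5929 and P(4, 78) = 6084; 5985 is not s-gonal.
s = 5: P(5, 63) = 5922 and P(5, 64) = 6112; 5985 is not s-gonal.
s = 7: P(7, 49) = 5929 and P(7, 50) = 6175; 5985 is not s-gonal.
s = 8: P(8, 45) = 5985. ✓
s = 12: P(12, 35) = 5985. ✓
Hits: s ∈ {8, 12} → 2.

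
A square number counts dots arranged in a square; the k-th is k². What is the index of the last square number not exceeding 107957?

328

Solve n² ≤ 107957 for integer n.
n = 328 gives 107584 ≤ 107957, while n = 329 gives 108241 > 107957; so the answer is index 328.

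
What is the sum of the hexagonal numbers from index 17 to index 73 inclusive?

Σ i(2i−1) = 2Σi² − Σi over i = 17..73.
Σi = 2701 − 136 = 2565 and Σi² = 132349 − 1496 = 130853.
2·130853 − 1·2565 = 259141.

259141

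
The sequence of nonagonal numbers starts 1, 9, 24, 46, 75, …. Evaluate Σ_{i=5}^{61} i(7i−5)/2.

Σ i(7i−5)/2 = (7Σi² − 5Σi) / 2 over i = 5..61.
Σi = 1891 − 10 = 1881 and Σi² = 77531 − 30 = 77501.
(7·77501 − 5·1881) / 2 = 533102/2 = 266551.

266551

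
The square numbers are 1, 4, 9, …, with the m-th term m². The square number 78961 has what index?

281

We need n² = 78961, so n = √78961 = 281.
Check: 281² = 78961. ✓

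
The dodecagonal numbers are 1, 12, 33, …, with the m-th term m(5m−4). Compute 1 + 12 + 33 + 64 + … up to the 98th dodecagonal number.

Σ i(5i−4) = 5Σi² − 4Σi over i = 1..98.
Σi = 4851 and Σi² = 318549.
5·318549 − 4·4851 = 1573341.

1573341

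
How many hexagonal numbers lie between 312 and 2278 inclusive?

The n-th hexagonal number is n(2n−1).
Smallest index with value ≥ 312: n = 13 (giving 325).
Largest index with value ≤ 2278: n = 34 (giving 2278).
Indices 13 through 34: 22 terms.

22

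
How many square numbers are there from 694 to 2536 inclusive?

24

The n-th square number is n².
Smallest index with value ≥ 694: n = 27 (giving 729).
Largest index with value ≤ 2536: n = 50 (giving 2500).
Indices 27 through 50: 24 terms.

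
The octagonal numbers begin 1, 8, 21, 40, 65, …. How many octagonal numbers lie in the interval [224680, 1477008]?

429

The n-th octagonal number is n(3n−2).
Smallest index with value ≥ 224680: n = 274 (giving 224680).
Largest index with value ≤ 1477008: n = 702 (giving 1477008).
Indices 274 through 702: 429 terms.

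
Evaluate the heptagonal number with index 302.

302·(5·302 − 3)/2 = 302·1507/2 = 227557.

227557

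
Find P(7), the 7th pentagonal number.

The 7th pentagonal number is n(3n−1)/2 with n = 7.
7·(3·7 − 1)/2 = 7·20/2 = 7·10 = 70.

70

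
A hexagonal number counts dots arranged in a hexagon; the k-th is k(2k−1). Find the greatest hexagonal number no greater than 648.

630

Solve n(2n−1) ≤ 648 for integer n.
n = 18 gives 630 ≤ 648, while n = 19 gives 703 > 648; so the answer is 630.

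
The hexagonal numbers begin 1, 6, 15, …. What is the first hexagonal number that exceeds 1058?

1128

Solve n(2n−1) > 1058 for integer n.
The largest n with value ≤ 1058 is 23 (since 1035 ≤ 1058 < 1128), so the first above is n = 24, value 1128.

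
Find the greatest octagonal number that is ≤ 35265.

Solve n(3n−2) ≤ 35265 for integer n.
n = 108 gives 34776 ≤ 35265, while n = 109 gives 35425 > 35265; so the answer is 34776.

34776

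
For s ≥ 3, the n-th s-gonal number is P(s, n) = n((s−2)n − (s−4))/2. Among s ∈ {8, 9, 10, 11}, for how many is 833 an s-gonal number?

s = 8: P(8, 17) = 833. ✓
s = 9: P(9, 15) = 750 and P(9, 16) = 856; 833 is not s-gonal.
s = 10: P(10, 14) = 742 and P(10, 15) = 855; 833 is not s-gonal.
s = 11: P(11, 14) = 833. ✓
Hits: s ∈ {8, 11} → 2.

2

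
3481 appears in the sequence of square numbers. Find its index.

59

We need n² = 3481, so n = √3481 = 59.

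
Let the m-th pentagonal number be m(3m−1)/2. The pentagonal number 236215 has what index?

Set n(3n−1)/2 = 236215, giving 3n² − n − 472430 = 0.
The discriminant is 1 + 24·236215 = 5669161, and √5669161 = 2381.
So n = (1 + 2381) / 6 = 2382/6 = 397.

397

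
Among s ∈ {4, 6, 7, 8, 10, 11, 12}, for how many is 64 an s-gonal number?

2

s = 4: P(4, 8) = 64. ✓
s = 6: P(6, 5) = 45 and P(6, 6) = 66; 64 is not s-gonal.
s = 7: P(7, 5) = 55 and P(7, 6) = 81; 64 is not s-gonal.
s = 8: P(8, 4) = 40 and P(8, 5) = 65; 64 is not s-gonal.
s = 10: P(10, 4) = 52 and P(10, 5) = 85; 64 is not s-gonal.
s = 11: P(11, 4) = 58 and P(11, 5) = 95; 64 is not s-gonal.
s = 12: P(12, 4) = 64. ✓
Hits: s ∈ {4, 12} → 2.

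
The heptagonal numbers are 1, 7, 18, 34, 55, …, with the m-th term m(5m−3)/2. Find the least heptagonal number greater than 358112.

Solve n(5n−3)/2 > 358112 for integer n.
The largest n with value ≤ 358112 is 378 (since 356643 ≤ 358112 < 358534), so the first above is n = 379, value 358534.

358534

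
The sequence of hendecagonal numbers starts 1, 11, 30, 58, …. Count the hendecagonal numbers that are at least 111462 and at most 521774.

The n-th hendecagonal number is n(9n−7)/2.
Smallest index with value ≥ 111462: n = 158 (giving 111785).
Largest index with value ≤ 521774: n = 340 (giving 519010).
Indices 158 through 340: 183 terms.

183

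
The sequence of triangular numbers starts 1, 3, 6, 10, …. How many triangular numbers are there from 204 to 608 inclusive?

15

The n-th triangular number is n(n+1)/2.
Smallest index with value ≥ 204: n = 20 (giving 210).
Largest index with value ≤ 608: n = 34 (giving 595).
Indices 20 through 34: 15 terms.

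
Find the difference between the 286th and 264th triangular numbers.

6061

286·287/2 = 41041 and 264·265/2 = 34980.
Difference: 41041 − 34980 = 6061.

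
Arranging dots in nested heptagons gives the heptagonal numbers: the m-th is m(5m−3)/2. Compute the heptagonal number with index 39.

3744

39·(5·39 − 3)/2 = 39·192/2 = 39·96 = 3744.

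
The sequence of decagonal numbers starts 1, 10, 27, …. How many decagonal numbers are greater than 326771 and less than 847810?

The n-th decagonal number is n(4n−3).
Smallest index with value > 326771: n = 287 (giving 328615).
Largest index with value < 847810: n = 460 (giving 845020).
Indices 287 through 460: 174 terms.

174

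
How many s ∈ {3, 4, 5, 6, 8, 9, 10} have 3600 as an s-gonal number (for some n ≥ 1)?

s = 3: P(3, 84) = 3570 and P(3, 85) = 3655; 3600 is not s-gonal.
s = 4: P(4, 60) = 3600. ✓
s = 5: P(5, 49) = 3577 and P(5, 50) = 3725; 3600 is not s-gonal.
s = 6: P(6, 42) = 3486 and P(6, 43) = 3655; 3600 is not s-gonal.
s = 8: P(8, 34) = 3400 and P(8, 35) = 3605; 3600 is not s-gonal.
s = 9: P(9, 32) = 3504 and P(9, 33) = 3729; 3600 is not s-gonal.
s = 10: P(10, 30) = 3510 and P(10, 31) = 3751; 3600 is not s-gonal.
Hits: s ∈ {4} → 1.

1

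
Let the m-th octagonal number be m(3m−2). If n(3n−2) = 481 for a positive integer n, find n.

Set n(3n−2) = 481, giving 3n² − 2n − 481 = 0.
The discriminant is 4 + 12·481 = 5776, and √5776 = 76.
So n = (2 + 76) / 6 = 78/6 = 13.
Check: 13·(3·13 − 2) = 481. ✓

13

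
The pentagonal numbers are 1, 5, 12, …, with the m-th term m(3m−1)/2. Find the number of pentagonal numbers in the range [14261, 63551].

The n-th pentagonal number is n(3n−1)/2.
Smallest index with value ≥ 14261: n = 98 (giving 14357).
Largest index with value ≤ 63551: n = 206 (giving 63551).
Indices 98 through 206: 109 terms.

109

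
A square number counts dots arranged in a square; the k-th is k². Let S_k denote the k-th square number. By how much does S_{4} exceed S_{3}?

n² − (n−1)² = 2n − 1, so 4² − 3² = 2·4 − 1 = 7.

7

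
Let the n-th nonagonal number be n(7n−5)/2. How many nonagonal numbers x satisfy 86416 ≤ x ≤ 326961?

149

The n-th nonagonal number is n(7n−5)/2.
Smallest index with value ≥ 86416: n = 158 (giving 86979).
Largest index with value ≤ 326961: n = 306 (giving 326961).
Indices 158 through 306: 149 terms.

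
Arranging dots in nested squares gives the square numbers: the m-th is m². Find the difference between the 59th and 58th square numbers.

n² − (n−1)² = 2n − 1, so 59² − 58² = 2·59 − 1 = 117.

117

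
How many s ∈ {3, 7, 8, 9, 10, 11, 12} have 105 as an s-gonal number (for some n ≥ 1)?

2

s = 3: P(3, 14) = 105. ✓
s = 7: P(7, 6) = 81 and P(7, 7) = 112; 105 is not s-gonal.
s = 8: P(8, 6) = 96 and P(8, 7) = 133; 105 is not s-gonal.
s = 9: P(9, 5) = 75 and P(9, 6) = 111; 105 is not s-gonal.
s = 10: P(10, 5) = 85 and P(10, 6) = 126; 105 is not s-gonal.
s = 11: P(11, 5) = 95 and P(11, 6) = 141; 105 is not s-gonal.
s = 12: P(12, 5) = 105. ✓
Hits: s ∈ {3, 12} → 2.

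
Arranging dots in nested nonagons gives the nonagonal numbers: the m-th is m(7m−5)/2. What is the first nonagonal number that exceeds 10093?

Solve n(7n−5)/2 > 10093 for integer n.
The largest n with value ≤ 10093 is 54 (since 10071 ≤ 10093 < 10450), so the first above is n = 55, value 10450.

10450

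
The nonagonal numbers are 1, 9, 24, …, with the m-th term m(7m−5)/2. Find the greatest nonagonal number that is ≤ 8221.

7944

Solve n(7n−5)/2 ≤ 8221 for integer n.
n = 48 gives 7944 ≤ 8221, while n = 49 gives 8281 > 8221; so the answer is 7944.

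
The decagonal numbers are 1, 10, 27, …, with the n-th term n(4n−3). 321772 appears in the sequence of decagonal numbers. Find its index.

Set n(4n−3) = 321772, giving 4n² − 3n − 321772 = 0.
The discriminant is 9 + 16·321772 = 5148361, and √5148361 = 2269.
So n = (3 + 2269) / 8 = 2272/8 = 284.

284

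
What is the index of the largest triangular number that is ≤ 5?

Solve n(n+1)/2 ≤ 5 for integer n.
n = 2 gives 3 ≤ 5, while n = 3 gives 6 > 5; so the answer is index 2.

2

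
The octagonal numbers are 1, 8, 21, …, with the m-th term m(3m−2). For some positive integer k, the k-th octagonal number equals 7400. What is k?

50

Set n(3n−2) = 7400, giving 3n² − 2n − 7400 = 0.
So n = (2 + 298) / 6 = 300/6 = 50.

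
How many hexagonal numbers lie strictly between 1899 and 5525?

21

The n-th hexagonal number is n(2n−1).
Smallest index with value > 1899: n = 32 (giving 2016).
Largest index with value < 5525: n = 52 (giving 5356).
Indices 32 through 52: 21 terms.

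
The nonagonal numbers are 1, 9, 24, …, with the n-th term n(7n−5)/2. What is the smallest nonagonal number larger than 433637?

Solve n(7n−5)/2 > 433637 for integer n.
The largest n with value ≤ 433637 is 352 (since 432784 ≤ 433637 < 435249), so the first above is n = 353, value 435249.

435249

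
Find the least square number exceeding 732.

784

Solve n² > 732 for integer n.
The largest n with value ≤ 732 is 27 (since 729 ≤ 732 < 784), so the first above is n = 28, value 784.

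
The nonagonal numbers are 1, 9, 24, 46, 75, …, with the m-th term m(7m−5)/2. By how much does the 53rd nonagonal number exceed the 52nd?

365

Consecutive nonagonal numbers differ by 7n − 6: here 7·53 − 6 = 365.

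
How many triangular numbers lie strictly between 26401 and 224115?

The n-th triangular number is n(n+1)/2.
Smallest index with value > 26401: n = 230 (giving 26565).
Largest index with value < 224115: n = 668 (giving 223446).
Indices 230 through 668: 439 terms.

439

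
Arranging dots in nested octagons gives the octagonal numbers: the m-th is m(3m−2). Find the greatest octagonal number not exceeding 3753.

3605

Solve n(3n−2) ≤ 3753 for integer n.
n = 35 gives 3605 ≤ 3753, while n = 36 gives 3816 > 3753; so the answer is 3605.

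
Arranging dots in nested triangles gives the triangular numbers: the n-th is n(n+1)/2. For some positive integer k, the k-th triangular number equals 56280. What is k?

335

Set n(n+1)/2 = 56280, giving n² + n − 112560 = 0.
So n = (-1 + 671) / 2 = 670/2 = 335.
Check: 335·336/2 = 56280. ✓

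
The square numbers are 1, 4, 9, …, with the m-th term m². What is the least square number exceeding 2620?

2704

Solve n² > 2620 for integer n.
The largest n with value ≤ 2620 is 51 (since 2601 ≤ 2620 < 2704), so the first above is n = 52, value 2704.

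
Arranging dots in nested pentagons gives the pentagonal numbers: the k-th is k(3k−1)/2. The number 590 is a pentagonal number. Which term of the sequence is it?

20

Set n(3n−1)/2 = 590, giving 3n² − n − 1180 = 0.
The discriminant is 1 + 24·590 = 14161, and √14161 = 119.
So n = (1 + 119) / 6 = 120/6 = 20.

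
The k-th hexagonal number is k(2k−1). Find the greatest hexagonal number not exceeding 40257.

Solve n(2n−1) ≤ 40257 for integer n.
n = 142 gives 40186 ≤ 40257, while n = 143 gives 40755 > 40257; so the answer is 40186.

40186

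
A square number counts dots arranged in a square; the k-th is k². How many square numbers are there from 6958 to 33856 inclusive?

101

The n-th square number is n².
Smallest index with value ≥ 6958: n = 84 (giving 7056).
Largest index with value ≤ 33856: n = 184 (giving 33856).
Indices 84 through 184: 101 terms.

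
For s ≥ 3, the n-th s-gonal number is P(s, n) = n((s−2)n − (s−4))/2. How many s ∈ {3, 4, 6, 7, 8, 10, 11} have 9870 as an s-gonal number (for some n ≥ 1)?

s = 3: P(3, 140) = 9870. ✓
s = 4: P(4, 99) = 9801 and P(4, 100) = 10000; 9870 is not s-gonal.
s = 6: P(6, 70) = 9730 and P(6, 71) = 10011; 9870 is not s-gonal.
s = 7: P(7, 63) = 9828 and P(7, 64) = 10144; 9870 is not s-gonal.
s = 8: P(8, 57) = 9633 and P(8, 58) = 9976; 9870 is not s-gonal.
s = 10: P(10, 50) = 9850 and P(10, 51) = 10251; 9870 is not s-gonal.
s = 11: P(11, 47) = 9776 and P(11, 48) = 10200; 9870 is not s-gonal.
Hits: s ∈ {3} → 1.

1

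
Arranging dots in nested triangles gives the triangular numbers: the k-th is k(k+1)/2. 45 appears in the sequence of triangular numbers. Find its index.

9

Set n(n+1)/2 = 45, giving n² + n − 90 = 0.
The discriminant is 1 + 8·45 = 361, and √361 = 19.
So n = (-1 + 19) / 2 = 18/2 = 9.
Check: 9·10/2 = 45. ✓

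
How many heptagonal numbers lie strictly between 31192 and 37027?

The n-th heptagonal number is n(5n−3)/2.
Smallest index with value > 31192: n = 113 (giving 31753).
Largest index with value < 37027: n = 121 (giving 36421).
Indices 113 through 121: 9 terms.

9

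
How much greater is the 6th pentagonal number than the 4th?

6·(3·6 − 1)/2 = 51 and 4·(3·4 − 1)/2 = 22.
Difference: 51 − 22 = 29.

29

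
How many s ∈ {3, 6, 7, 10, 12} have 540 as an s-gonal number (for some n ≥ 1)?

s = 3: P(3, 32) = 528 and P(3, 33) = 561; 540 is not s-gonal.
s = 6: P(6, 16) = 496 and P(6, 17) = 561; 540 is not s-gonal.
s = 7: P(7, 15) = 540. ✓
s = 10: P(10, 12) = 540. ✓
s = 12: P(12, 10) = 460 and P(12, 11) = 561; 540 is not s-gonal.
Hits: s ∈ {7, 10} → 2.

2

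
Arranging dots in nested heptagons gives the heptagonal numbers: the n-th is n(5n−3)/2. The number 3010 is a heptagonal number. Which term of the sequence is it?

35

Set n(5n−3)/2 = 3010, giving 5n² − 3n − 6020 = 0.
The discriminant is 9 + 40·3010 = 120409, and √120409 = 347.
So n = (3 + 347) / 10 = 350/10 = 35.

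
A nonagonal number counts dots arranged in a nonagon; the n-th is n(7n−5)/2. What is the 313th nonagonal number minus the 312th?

Consecutive nonagonal numbers differ by 7n − 6: here 7·313 − 6 = 2185.

2185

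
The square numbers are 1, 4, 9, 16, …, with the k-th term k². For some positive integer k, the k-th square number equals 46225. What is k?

We need n² = 46225, so n = √46225 = 215.

215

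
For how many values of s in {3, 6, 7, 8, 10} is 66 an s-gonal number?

2

s = 3: P(3, 11) = 66. ✓
s = 6: P(6, 6) = 66. ✓
s = 7: P(7, 5) = 55 and P(7, 6) = 81; 66 is not s-gonal.
s = 8: P(8, 5) = 65 and P(8, 6) = 96; 66 is not s-gonal.
s = 10: P(10, 4) = 52 and P(10, 5) = 85; 66 is not s-gonal.
Hits: s ∈ {3, 6} → 2.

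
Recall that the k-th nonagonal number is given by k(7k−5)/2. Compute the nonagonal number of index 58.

The 58th nonagonal number is n(7n−5)/2 with n = 58.
58·(7·58 − 5)/2 = 58·401/2 = 11629.

11629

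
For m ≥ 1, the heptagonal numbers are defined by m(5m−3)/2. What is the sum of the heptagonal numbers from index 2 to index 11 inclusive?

Σ i(5i−3)/2 = (5Σi² − 3Σi) / 2 over i = 2..11.
Σi = 66 − 1 = 65 and Σi² = 506 − 1 = 505.
(5·505 − 3·65) / 2 = 2330/2 = 1165.

1165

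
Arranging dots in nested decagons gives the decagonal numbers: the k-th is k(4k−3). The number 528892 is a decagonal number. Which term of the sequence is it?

364

Set n(4n−3) = 528892, giving 4n² − 3n − 528892 = 0.
The discriminant is 9 + 16·528892 = 8462281, and √8462281 = 2909.
So n = (3 + 2909) / 8 = 2912/8 = 364.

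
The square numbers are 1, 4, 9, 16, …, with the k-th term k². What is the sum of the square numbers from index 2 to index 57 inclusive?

63364

Σ_{i=2}^{57} i² = 63365 − 1 = 63364.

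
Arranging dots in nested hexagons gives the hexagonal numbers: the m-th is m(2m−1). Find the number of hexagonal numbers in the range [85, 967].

16

The n-th hexagonal number is n(2n−1).
Smallest index with value ≥ 85: n = 7 (giving 91).
Largest index with value ≤ 967: n = 22 (giving 946).
Indices 7 through 22: 16 terms.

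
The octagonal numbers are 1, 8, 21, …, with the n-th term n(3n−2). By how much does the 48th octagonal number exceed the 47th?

283

Consecutive octagonal numbers differ by 6n − 5: here 6·48 − 5 = 283.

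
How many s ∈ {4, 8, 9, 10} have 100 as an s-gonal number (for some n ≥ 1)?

s = 4: P(4, 10) = 100. ✓
s = 8: P(8, 6) = 96 and P(8, 7) = 133; 100 is not s-gonal.
s = 9: P(9, 5) = 75 and P(9, 6) = 111; 100 is not s-gonal.
s = 10: P(10, 5) = 85 and P(10, 6) = 126; 100 is not s-gonal.
Hits: s ∈ {4} → 1.

1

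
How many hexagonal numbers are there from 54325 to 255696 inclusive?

The n-th hexagonal number is n(2n−1).
Smallest index with value ≥ 54325: n = 166 (giving 54946).
Largest index with value ≤ 255696: n = 357 (giving 254541).
Indices 166 through 357: 192 terms.

192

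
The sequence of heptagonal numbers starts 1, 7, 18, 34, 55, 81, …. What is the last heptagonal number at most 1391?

1288

Solve n(5n−3)/2 ≤ 1391 for integer n.
n = 23 gives 1288 ≤ 1391, while n = 24 gives 1404 > 1391; so the answer is 1288.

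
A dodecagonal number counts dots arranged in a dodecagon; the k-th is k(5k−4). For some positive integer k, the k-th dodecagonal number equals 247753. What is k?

223

Set n(5n−4) = 247753, giving 5n² − 4n − 247753 = 0.
So n = (4 + 2226) / 10 = 2230/10 = 223.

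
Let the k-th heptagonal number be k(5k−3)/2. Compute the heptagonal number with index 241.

144841

The 241st heptagonal number is n(5n−3)/2 with n = 241.
241·(5·241 − 3)/2 = 241·1202/2 = 241·601 = 144841.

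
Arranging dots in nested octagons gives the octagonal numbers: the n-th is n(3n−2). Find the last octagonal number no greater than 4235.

Solve n(3n−2) ≤ 4235 for integer n.
n = 37 gives 4033 ≤ 4235, while n = 38 gives 4256 > 4235; so the answer is 4033.

4033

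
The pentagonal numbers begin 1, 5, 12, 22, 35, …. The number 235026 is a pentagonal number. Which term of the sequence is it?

396

Set n(3n−1)/2 = 235026, giving 3n² − n − 470052 = 0.
The discriminant is 1 + 24·235026 = 5640625, and √5640625 = 2375.
So n = (1 + 2375) / 6 = 2376/6 = 396.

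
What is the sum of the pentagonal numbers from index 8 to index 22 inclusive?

5370

Σ i(3i−1)/2 = (3Σi² − Σi) / 2 over i = 8..22.
Σi = 253 − 28 = 225 and Σi² = 3795 − 140 = 3655.
(3·3655 − 1·225) / 2 = 10740/2 = 5370.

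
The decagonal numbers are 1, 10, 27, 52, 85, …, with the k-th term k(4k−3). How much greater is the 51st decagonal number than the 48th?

51·(4·51 − 3) = 10251 and 48·(4·48 − 3) = 9072.
Difference: 10251 − 9072 = 1179.

1179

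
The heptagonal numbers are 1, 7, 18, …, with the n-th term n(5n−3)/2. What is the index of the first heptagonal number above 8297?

Solve n(5n−3)/2 > 8297 for integer n.
The largest n with value ≤ 8297 is 57 (since 8037 ≤ 8297 < 8323), so the first above is n = 58, value 8323.

58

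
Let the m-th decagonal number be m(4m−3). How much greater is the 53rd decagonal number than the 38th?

53·(4·53 − 3) = 11077 and 38·(4·38 − 3) = 5662.
Difference: 11077 − 5662 = 5415.

5415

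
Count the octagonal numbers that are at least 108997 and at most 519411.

The n-th octagonal number is n(3n−2).
Smallest index with value ≥ 108997: n = 191 (giving 109061).
Largest index with value ≤ 519411: n = 416 (giving 518336).
Indices 191 through 416: 226 terms.

226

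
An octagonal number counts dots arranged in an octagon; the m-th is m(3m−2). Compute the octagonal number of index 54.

8640

The 54th octagonal number is n(3n−2) with n = 54.
54·(3·54 − 2) = 54·160 = 8640.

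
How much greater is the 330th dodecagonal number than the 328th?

330·(5·330 − 4) = 543180 and 328·(5·328 − 4) = 536608.
Difference: 543180 − 536608 = 6572.

6572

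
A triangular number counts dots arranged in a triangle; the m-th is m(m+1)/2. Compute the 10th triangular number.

55

10·11/2 = 110/2 = 55.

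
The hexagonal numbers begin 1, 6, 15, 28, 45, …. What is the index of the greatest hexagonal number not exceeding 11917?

77

Solve n(2n−1) ≤ 11917 for integer n.
n = 77 gives 11781 ≤ 11917, while n = 78 gives 12090 > 11917; so the answer is index 77.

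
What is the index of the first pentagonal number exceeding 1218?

Solve n(3n−1)/2 > 1218 for integer n.
The largest n with value ≤ 1218 is 28 (since 1162 ≤ 1218 < 1247), so the first above is n = 29, value 1247.

29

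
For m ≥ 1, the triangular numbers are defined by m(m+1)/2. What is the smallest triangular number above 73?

78

Solve n(n+1)/2 > 73 for integer n.
The largest n with value ≤ 73 is 11 (since 66 ≤ 73 < 78), so the first above is n = 12, value 78.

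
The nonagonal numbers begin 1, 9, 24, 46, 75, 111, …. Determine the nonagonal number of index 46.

The 46th nonagonal number is n(7n−5)/2 with n = 46.
46·(7·46 − 5)/2 = 46·317/2 = 7291.

7291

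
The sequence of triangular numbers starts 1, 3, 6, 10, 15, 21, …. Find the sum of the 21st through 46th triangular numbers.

Σ i(i+1)/2 = (Σi² + Σi) / 2 over i = 21..46.
Σi = 1081 − 210 = 871 and Σi² = 33511 − 2870 = 30641.
(1·30641 + 1·871) / 2 = 31512/2 = 15756.

15756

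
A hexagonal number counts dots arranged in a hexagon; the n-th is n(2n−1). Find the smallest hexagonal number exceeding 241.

Solve n(2n−1) > 241 for integer n.
The largest n with value ≤ 241 is 11 (since 231 ≤ 241 < 276), so the first above is n = 12, value 276.

276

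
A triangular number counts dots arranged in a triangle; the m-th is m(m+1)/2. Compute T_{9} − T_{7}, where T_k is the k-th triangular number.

17

9·10/2 = 45 and 7·8/2 = 28.
Difference: 45 − 28 = 17.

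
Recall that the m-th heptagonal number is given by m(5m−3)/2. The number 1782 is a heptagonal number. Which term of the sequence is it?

Set n(5n−3)/2 = 1782, giving 5n² − 3n − 3564 = 0.
The discriminant is 9 + 40·1782 = 71289, and √71289 = 267.
So n = (3 + 267) / 10 = 270/10 = 27.
Check: 27·(5·27 − 3)/2 = 1782. ✓

27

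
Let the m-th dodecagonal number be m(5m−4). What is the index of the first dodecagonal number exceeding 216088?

Solve n(5n−4) > 216088 for integer n.
The largest n with value ≤ 216088 is 208 (since 215488 ≤ 216088 < 217569), so the first above is n = 209, value 217569.

209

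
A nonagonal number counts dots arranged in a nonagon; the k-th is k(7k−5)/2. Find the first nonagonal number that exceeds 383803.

384954

Solve n(7n−5)/2 > 383803 for integer n.
The largest n with value ≤ 383803 is 331 (since 382636 ≤ 383803 < 384954), so the first above is n = 332, value 384954.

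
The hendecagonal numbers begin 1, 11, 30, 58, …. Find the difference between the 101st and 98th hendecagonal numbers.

2676

101·(9·101 − 7)/2 = 45551 and 98·(9·98 − 7)/2 = 42875.
Difference: 45551 − 42875 = 2676.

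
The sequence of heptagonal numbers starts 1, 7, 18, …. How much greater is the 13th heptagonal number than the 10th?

13·(5·13 − 3)/2 = 403 and 10·(5·10 − 3)/2 = 235.
Difference: 403 − 235 = 168.

168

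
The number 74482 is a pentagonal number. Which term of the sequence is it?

Set n(3n−1)/2 = 74482, giving 3n² − n − 148964 = 0.
The discriminant is 1 + 24·74482 = 1787569, and √1787569 = 1337.
So n = (1 + 1337) / 6 = 1338/6 = 223.

223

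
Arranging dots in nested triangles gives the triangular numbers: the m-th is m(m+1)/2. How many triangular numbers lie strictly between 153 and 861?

23

The n-th triangular number is n(n+1)/2.
Smallest index with value > 153: n = 18 (giving 171).
Largest index with value < 861: n = 40 (giving 820).
Indices 18 through 40: 23 terms.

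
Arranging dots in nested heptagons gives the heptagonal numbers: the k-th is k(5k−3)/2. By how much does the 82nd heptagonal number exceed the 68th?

5229

82·(5·82 − 3)/2 = 16687 and 68·(5·68 − 3)/2 = 11458.
Difference: 16687 − 11458 = 5229.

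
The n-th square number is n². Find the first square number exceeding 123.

Solve n² > 123 for integer n.
The largest n with value ≤ 123 is 11 (since 121 ≤ 123 < 144), so the first above is n = 12, value 144.

144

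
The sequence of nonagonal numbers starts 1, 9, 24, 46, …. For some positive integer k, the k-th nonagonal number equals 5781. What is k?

Set n(7n−5)/2 = 5781, giving 7n² − 5n − 11562 = 0.
So n = (5 + 569) / 14 = 574/14 = 41.

41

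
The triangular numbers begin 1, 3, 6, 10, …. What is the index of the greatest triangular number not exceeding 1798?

Solve n(n+1)/2 ≤ 1798 for integer n.
n = 59 gives 1770 ≤ 1798, while n = 60 gives 1830 > 1798; so the answer is index 59.

59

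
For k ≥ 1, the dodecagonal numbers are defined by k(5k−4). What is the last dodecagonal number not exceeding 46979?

46657

Solve n(5n−4) ≤ 46979 for integer n.
n = 97 gives 46657 ≤ 46979, while n = 98 gives 47628 > 46979; so the answer is 46657.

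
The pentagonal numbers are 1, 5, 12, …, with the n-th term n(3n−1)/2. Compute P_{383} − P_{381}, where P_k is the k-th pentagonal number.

383·(3·383 − 1)/2 = 219842 and 381·(3·381 − 1)/2 = 217551.
Difference: 219842 − 217551 = 2291.

2291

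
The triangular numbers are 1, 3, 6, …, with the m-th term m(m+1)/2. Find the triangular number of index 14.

105

14·15/2 = 210/2 = 105.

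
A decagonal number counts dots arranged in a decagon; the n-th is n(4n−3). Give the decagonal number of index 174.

120582

174·(4·174 − 3) = 174·693 = 120582.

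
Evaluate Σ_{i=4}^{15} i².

Σ_{i=4}^{15} i² = 1240 − 14 = 1226.

1226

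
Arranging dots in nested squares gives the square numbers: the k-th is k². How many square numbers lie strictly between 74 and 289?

8

The n-th square number is n².
Smallest index with value > 74: n = 9 (giving 81).
Largest index with value < 289: n = 16 (giving 256).
Indices 9 through 16: 8 terms.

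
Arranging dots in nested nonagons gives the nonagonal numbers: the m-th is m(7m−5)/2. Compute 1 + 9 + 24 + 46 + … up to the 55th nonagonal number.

195580

Σ i(7i−5)/2 = (7Σi² − 5Σi) / 2 over i = 1..55.
Σi = 1540 and Σi² = 56980.
(7·56980 − 5·1540) / 2 = 391160/2 = 195580.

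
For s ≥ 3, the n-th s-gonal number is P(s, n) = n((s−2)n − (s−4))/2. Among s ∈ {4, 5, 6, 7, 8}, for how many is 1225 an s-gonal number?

2

s = 4: P(4, 35) = 1225. ✓
s = 5: P(5, 28) = 1162 and P(5, 29) = 1247; 1225 is not s-gonal.
s = 6: P(6, 25) = 1225. ✓
s = 7: P(7, 22) = 1177 and P(7, 23) = 1288; 1225 is not s-gonal.
s = 8: P(8, 20) = 1160 and P(8, 21) = 1281; 1225 is not s-gonal.
Hits: s ∈ {4, 6} → 2.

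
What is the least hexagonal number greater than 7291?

7381

Solve n(2n−1) > 7291 for integer n.
The largest n with value ≤ 7291 is 60 (since 7140 ≤ 7291 < 7381), so the first above is n = 61, value 7381.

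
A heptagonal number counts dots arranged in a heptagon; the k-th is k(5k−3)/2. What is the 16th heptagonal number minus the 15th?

76

Consecutive heptagonal numbers differ by 5n − 4: here 5·16 − 4 = 76.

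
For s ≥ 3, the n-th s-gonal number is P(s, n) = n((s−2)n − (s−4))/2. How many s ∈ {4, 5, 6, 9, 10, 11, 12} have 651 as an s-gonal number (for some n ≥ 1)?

2

s = 4: P(4, 25) = 625 and P(4, 26) = 676; 651 is not s-gonal.
s = 5: P(5, 21) = 651. ✓
s = 6: P(6, 18) = 630 and P(6, 19) = 703; 651 is not s-gonal.
s = 9: P(9, 14) = 651. ✓
s = 10: P(10, 13) = 637 and P(10, 14) = 742; 651 is not s-gonal.
s = 11: P(11, 12) = 606 and P(11, 13) = 715; 651 is not s-gonal.
s = 12: P(12, 11) = 561 and P(12, 12) = 672; 651 is not s-gonal.
Hits: s ∈ {5, 9} → 2.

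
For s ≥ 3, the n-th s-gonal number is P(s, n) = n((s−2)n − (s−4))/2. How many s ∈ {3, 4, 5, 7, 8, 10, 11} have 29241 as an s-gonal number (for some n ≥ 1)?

2

s = 3: P(3, 241) = 29161 and P(3, 242) = 29403; 29241 is not s-gonal.
s = 4: P(4, 171) = 29241. ✓
s = 5: P(5, 139) = 28912 and P(5, 140) = 29330; 29241 is not s-gonal.
s = 7: P(7, 108) = 28998 and P(7, 109) = 29539; 29241 is not s-gonal.
s = 8: P(8, 99) = 29205 and P(8, 100) = 29800; 29241 is not s-gonal.
s = 10: P(10, 85) = 28645 and P(10, 86) = 29326; 29241 is not s-gonal.
s = 11: P(11, 81) = 29241. ✓
Hits: s ∈ {4, 11} → 2.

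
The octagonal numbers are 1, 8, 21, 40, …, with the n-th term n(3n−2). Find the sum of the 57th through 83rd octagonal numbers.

Σ i(3i−2) = 3Σi² − 2Σi over i = 57..83.
Σi = 3486 − 1596 = 1890 and Σi² = 194054 − 60116 = 133938.
3·133938 − 2·1890 = 398034.

398034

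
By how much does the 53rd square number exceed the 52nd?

105

n² − (n−1)² = 2n − 1, so 53² − 52² = 2·53 − 1 = 105.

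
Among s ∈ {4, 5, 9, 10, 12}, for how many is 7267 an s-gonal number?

s = 4: P(4, 85) = 7225 and P(4, 86) = 7396; 7267 is not s-gonal.
s = 5: P(5, 69) = 7107 and P(5, 70) = 7315; 7267 is not s-gonal.
s = 9: P(9, 45) = 6975 and P(9, 46) = 7291; 7267 is not s-gonal.
s = 10: P(10, 43) = 7267. ✓
s = 12: P(12, 38) = 7068 and P(12, 39) = 7449; 7267 is not s-gonal.
Hits: s ∈ {10} → 1.

1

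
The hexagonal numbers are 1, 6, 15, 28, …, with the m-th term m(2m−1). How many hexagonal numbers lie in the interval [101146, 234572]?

The n-th hexagonal number is n(2n−1).
Smallest index with value ≥ 101146: n = 226 (giving 101926).
Largest index with value ≤ 234572: n = 342 (giving 233586).
Indices 226 through 342: 117 terms.

117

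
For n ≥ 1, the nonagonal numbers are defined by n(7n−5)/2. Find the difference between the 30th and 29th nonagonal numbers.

204

Consecutive nonagonal numbers differ by 7n − 6: here 7·30 − 6 = 204.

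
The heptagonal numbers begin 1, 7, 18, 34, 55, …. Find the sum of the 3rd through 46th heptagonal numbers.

82148

Σ i(5i−3)/2 = (5Σi² − 3Σi) / 2 over i = 3..46.
Σi = 1081 − 3 = 1078 and Σi² = 33511 − 5 = 33506.
(5·33506 − 3·1078) / 2 = 164296/2 = 82148.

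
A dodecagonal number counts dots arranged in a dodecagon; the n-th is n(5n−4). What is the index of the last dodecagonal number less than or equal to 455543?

Solve n(5n−4) ≤ 455543 for integer n.
n = 302 gives 454812 ≤ 455543, while n = 303 gives 457833 > 455543; so the answer is index 302.

302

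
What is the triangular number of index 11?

The 11th triangular number is n(n+1)/2 with n = 11.
11·12/2 = 132/2 = 66.

66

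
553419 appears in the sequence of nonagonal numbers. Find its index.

398

Set n(7n−5)/2 = 553419, giving 7n² − 5n − 1106838 = 0.
The discriminant is 25 + 56·553419 = 30991489, and √30991489 = 5567.
So n = (5 + 5567) / 14 = 5572/14 = 398.
Check: 398·(7·398 − 5)/2 = 553419. ✓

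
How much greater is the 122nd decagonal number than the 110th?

11100

122·(4·122 − 3) = 59170 and 110·(4·110 − 3) = 48070.
Difference: 59170 − 48070 = 11100.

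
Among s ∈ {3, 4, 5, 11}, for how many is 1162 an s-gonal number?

1

s = 3: P(3, 47) = 1128 and P(3, 48) = 1176; 1162 is not s-gonal.
s = 4: P(4, 34) = 1156 and P(4, 35) = 1225; 1162 is not s-gonal.
s = 5: P(5, 28) = 1162. ✓
s = 11: P(11, 16) = 1096 and P(11, 17) = 1241; 1162 is not s-gonal.
Hits: s ∈ {5} → 1.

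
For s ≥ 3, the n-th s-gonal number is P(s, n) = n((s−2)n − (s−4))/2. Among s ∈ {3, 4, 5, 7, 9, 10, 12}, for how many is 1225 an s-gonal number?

2

s = 3: P(3, 49) = 1225. ✓
s = 4: P(4, 35) = 1225. ✓
s = 5: P(5, 28) = 1162 and P(5, 29) = 1247; 1225 is not s-gonal.
s = 7: P(7, 22) = 1177 and P(7, 23) = 1288; 1225 is not s-gonal.
s = 9: P(9, 19) = 1216 and P(9, 20) = 1350; 1225 is not s-gonal.
s = 10: P(10, 17) = 1105 and P(10, 18) = 1242; 1225 is not s-gonal.
s = 12: P(12, 16) = 1216 and P(12, 17) = 1377; 1225 is not s-gonal.
Hits: s ∈ {3, 4} → 2.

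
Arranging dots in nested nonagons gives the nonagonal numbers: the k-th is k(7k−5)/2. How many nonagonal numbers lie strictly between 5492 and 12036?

19

The n-th nonagonal number is n(7n−5)/2.
Smallest index with value > 5492: n = 40 (giving 5500).
Largest index with value < 12036: n = 58 (giving 11629).
Indices 40 through 58: 19 terms.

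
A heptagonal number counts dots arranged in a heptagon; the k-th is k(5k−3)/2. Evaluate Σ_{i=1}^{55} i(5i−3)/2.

Σ i(5i−3)/2 = (5Σi² − 3Σi) / 2 over i = 1..55.
Σi = 1540 and Σi² = 56980.
(5·56980 − 3·1540) / 2 = 280280/2 = 140140.

140140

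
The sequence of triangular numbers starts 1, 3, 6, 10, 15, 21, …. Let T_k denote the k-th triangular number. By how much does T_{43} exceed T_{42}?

43

Consecutive triangular numbers differ by n: T_{43} − T_{42} = 43.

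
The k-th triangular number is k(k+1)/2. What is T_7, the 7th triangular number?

28

The 7th triangular number is n(n+1)/2 with n = 7.
7·8/2 = 56/2 = 28.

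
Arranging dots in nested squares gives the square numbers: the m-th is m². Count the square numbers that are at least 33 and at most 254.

10

The n-th square number is n².
Smallest index with value ≥ 33: n = 6 (giving 36).
Largest index with value ≤ 254: n = 15 (giving 225).
Indices 6 through 15: 10 terms.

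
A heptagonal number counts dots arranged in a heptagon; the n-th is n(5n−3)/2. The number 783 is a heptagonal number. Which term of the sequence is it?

Set n(5n−3)/2 = 783, giving 5n² − 3n − 1566 = 0.
The discriminant is 9 + 40·783 = 31329, and √31329 = 177.
So n = (3 + 177) / 10 = 180/10 = 18.
Check: 18·(5·18 − 3)/2 = 783. ✓

18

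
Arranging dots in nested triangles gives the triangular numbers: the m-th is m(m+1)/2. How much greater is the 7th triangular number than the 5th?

7·8/2 = 28 and 5·6/2 = 15.
Difference: 28 − 15 = 13.

13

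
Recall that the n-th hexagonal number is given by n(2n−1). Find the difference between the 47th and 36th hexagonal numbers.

1815

47·(2·47 − 1) = 4371 and 36·(2·36 − 1) = 2556.
Difference: 4371 − 2556 = 1815.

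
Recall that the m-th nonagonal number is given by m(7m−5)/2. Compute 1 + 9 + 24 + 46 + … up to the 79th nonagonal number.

Σ i(7i−5)/2 = (7Σi² − 5Σi) / 2 over i = 1..79.
Σi = 3160 and Σi² = 167480.
(7·167480 − 5·3160) / 2 = 1156560/2 = 578280.

578280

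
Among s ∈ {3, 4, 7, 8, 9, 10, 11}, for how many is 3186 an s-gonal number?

2

s = 3: P(3, 79) = 3160 and P(3, 80) = 3240; 3186 is not s-gonal.
s = 4: P(4, 56) = 3136 and P(4, 57) = 3249; 3186 is not s-gonal.
s = 7: P(7, 36) = 3186. ✓
s = 8: P(8, 32) = 3008 and P(8, 33) = 3201; 3186 is not s-gonal.
s = 9: P(9, 30) = 3075 and P(9, 31) = 3286; 3186 is not s-gonal.
s = 10: P(10, 28) = 3052 and P(10, 29) = 3277; 3186 is not s-gonal.
s = 11: P(11, 27) = 3186. ✓
Hits: s ∈ {7, 11} → 2.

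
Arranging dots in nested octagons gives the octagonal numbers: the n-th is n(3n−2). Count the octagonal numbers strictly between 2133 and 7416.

The n-th octagonal number is n(3n−2).
Smallest index with value > 2133: n = 28 (giving 2296).
Largest index with value < 7416: n = 50 (giving 7400).
Indices 28 through 50: 23 terms.

23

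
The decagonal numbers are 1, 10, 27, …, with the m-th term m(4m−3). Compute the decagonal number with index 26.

2626

The 26th decagonal number is n(4n−3) with n = 26.
26·(4·26 − 3) = 26·101 = 2626.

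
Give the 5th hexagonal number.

The 5th hexagonal number is n(2n−1) with n = 5.
5·(2·5 − 1) = 5·9 = 45.

45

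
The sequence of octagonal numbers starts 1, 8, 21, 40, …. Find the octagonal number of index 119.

The 119th octagonal number is n(3n−2) with n = 119.
119·(3·119 − 2) = 119·355 = 42245.

42245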